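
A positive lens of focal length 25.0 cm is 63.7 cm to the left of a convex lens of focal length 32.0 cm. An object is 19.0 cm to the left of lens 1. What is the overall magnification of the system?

Lens 1: 1/d_i1 = 1/(25.0) − 1/(19.0) = -0.01263, so d_i1 = -79.17 cm; m₁ = −d_i1/d_o1 = +4.167.
d_o2 = 63.7 − (-79.17) = 142.9 cm.
Lens 2: 1/d_i2 = 1/(32.0) − 1/(142.9) = 0.02425, so d_i2 = 41.23 cm; m₂ = −d_i2/d_o2 = -0.2885.
m = m₁·m₂ = (+4.167)(-0.2885) = -1.20.

m = -1.20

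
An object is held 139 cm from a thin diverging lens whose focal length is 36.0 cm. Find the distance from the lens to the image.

For a diverging lens, f = -36.0 cm.
Thin-lens equation: 1/q = 1/f − 1/p = 1/(-36.00) − 1/(139) = -0.02778 − 0.007194 = -0.03497, so q = -28.6 cm.
The image is virtual, upright and reduced, on the same side as the object.

28.6 cm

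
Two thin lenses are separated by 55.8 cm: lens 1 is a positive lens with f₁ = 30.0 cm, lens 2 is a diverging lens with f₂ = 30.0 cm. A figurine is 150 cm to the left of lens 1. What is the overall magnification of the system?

m = -0.155

Lens 1: 1/d_i1 = 1/(30.0) − 1/(150) = 0.02667, so d_i1 = 37.50 cm; m₁ = −d_i1/d_o1 = -0.2500.
d_o2 = 55.8 − (37.50) = 18.30 cm.
f₂ = −30.0 cm (diverging).
Lens 2: 1/d_i2 = 1/(-30.0) − 1/(18.30) = -0.08798, so d_i2 = -11.37 cm; m₂ = −d_i2/d_o2 = +0.6211.
m = m₁·m₂ = (-0.2500)(+0.6211) = -0.155.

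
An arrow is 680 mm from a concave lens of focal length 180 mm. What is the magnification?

For a concave lens, f = -180 mm.
1/d_i = 1/f − 1/d_o = 1/(-180.0) − 1/(680) = -0.007026, so d_i = -142.3 mm.
m = −d_i/d_o = −(-142.3)/(680) = +0.209.
The image is virtual, upright and reduced, on the same side as the object.

m = +0.209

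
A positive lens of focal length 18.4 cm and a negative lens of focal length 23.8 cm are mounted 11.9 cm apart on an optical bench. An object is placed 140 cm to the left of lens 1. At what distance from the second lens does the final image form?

15.2 cm

Lens 1: 1/d_i1 = 1/f₁ − 1/d_o1 = 1/(18.4) − 1/(140) = 0.04720, so d_i1 = 21.18 cm.
The intermediate image is 21.18 cm to the right of lens 1, which lies 9.280 cm to the right of lens 2 — a virtual object — so d_o2 = −9.280 cm.
Lens 2 is diverging, so f₂ = −23.8 cm.
Lens 2: 1/d_i2 = 1/f₂ − 1/d_o2 = 1/(-23.8) − 1/(-9.280) = 0.06574, so d_i2 = 15.2 cm.
The final image is real, 15.2 cm to the right of lens 2 (overall magnification ≈ -0.25).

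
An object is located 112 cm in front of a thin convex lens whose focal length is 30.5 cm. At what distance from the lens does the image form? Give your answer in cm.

Lens equation: 1/q = 1/f − 1/p = 1/(30.50) − 1/(112) = 0.03279 − 0.008929 = 0.02386, so q = 41.9 cm.
The image is real, inverted and reduced, on the far side of the lens.

41.9 cm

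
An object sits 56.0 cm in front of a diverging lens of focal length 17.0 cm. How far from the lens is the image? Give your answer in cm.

13.0 cm

For a diverging lens, f = -17.0 cm.
Lens equation: 1/d_i = 1/f − 1/d_o = 1/(-17.00) − 1/(56.0) = -0.05882 − 0.01786 = -0.07668, so d_i = -13.0 cm.
The image is virtual, upright and reduced, on the same side as the object.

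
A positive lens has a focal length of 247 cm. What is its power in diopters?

P = +0.405 D

f = 247 cm = 2.47 m.
P = 1/f = 1/(2.47 m) = +0.405 D.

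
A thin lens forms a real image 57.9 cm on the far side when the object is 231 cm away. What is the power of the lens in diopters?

d_i = +57.9 cm.
1/f = 1/d_o + 1/d_i = 1/(231) + 1/(57.9) = 0.02160 cm⁻¹.
f = 46.30 cm = 0.4630 m, so P = 1/f = +2.16 D.

P = +2.16 D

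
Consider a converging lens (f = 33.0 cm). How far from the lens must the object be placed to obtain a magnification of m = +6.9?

m = −d_i/d_o ⇒ d_i = −m·d_o.
1/f = 1/d_o + 1/d_i = 1/d_o − 1/(m·d_o) = (1 − 1/m)/d_o, so d_o = f(1 − 1/m) = (33.00)(1 − 1/(+6.9)) = 28.2 cm.

28.2 cm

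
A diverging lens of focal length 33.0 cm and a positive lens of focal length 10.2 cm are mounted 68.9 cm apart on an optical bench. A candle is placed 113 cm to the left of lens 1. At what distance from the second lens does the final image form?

11.4 cm

Lens 1 is diverging, so f₁ = −33.0 cm.
Lens 1: 1/d_i1 = 1/f₁ − 1/d_o1 = 1/(-33.0) − 1/(113) = -0.03915, so d_i1 = -25.54 cm.
The intermediate image is 25.54 cm to the left of lens 1 (virtual), which is 68.9 − (-25.54) = 94.44 cm to the left of lens 2, so d_o2 = +94.44 cm.
Lens 2: 1/d_i2 = 1/f₂ − 1/d_o2 = 1/(10.2) − 1/(94.44) = 0.08745, so d_i2 = 11.4 cm.
The final image is real, 11.4 cm to the right of lens 2 (overall magnification ≈ -0.027).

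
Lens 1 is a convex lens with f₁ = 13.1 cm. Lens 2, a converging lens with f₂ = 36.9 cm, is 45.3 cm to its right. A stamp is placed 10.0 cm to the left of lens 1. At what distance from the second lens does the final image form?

63.8 cm

Lens 1: 1/d_i1 = 1/f₁ − 1/d_o1 = 1/(13.1) − 1/(10.0) = -0.02366, so d_i1 = -42.26 cm.
The intermediate image is 42.26 cm to the left of lens 1 (virtual), which is 45.3 − (-42.26) = 87.56 cm to the left of lens 2, so d_o2 = +87.56 cm.
Lens 2: 1/d_i2 = 1/f₂ − 1/d_o2 = 1/(36.9) − 1/(87.56) = 0.01568, so d_i2 = 63.8 cm.
The final image is real, 63.8 cm to the right of lens 2 (overall magnification ≈ -3.1).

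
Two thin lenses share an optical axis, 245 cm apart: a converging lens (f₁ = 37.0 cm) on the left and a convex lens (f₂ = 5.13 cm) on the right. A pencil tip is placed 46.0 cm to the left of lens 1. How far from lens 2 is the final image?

Lens 1: 1/d_i1 = 1/f₁ − 1/d_o1 = 1/(37.0) − 1/(46.0) = 0.005288, so d_i1 = 189.1 cm.
The intermediate image is 189.1 cm to the right of lens 1, which is 245 − (189.1) = 55.90 cm to the left of lens 2, so d_o2 = +55.90 cm.
Lens 2: 1/d_i2 = 1/f₂ − 1/d_o2 = 1/(5.13) − 1/(55.90) = 0.1770, so d_i2 = 5.65 cm.
The final image is real, 5.65 cm to the right of lens 2 (overall magnification ≈ 0.42).

5.65 cm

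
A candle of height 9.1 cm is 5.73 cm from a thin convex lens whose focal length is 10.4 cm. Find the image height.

1/d_i = 1/f − 1/d_o = 1/(10.40) − 1/(5.73) = -0.07837, so d_i = -12.76 cm.
m = −d_i/d_o = +2.227.
|h_i| = |m|·h_o = 2.227 × 9.1 = 20.3 cm. The image is virtual, upright and enlarged, on the same side as the object.

20.3 cm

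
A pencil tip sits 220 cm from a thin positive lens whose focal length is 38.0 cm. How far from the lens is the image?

45.9 cm

Lens equation: 1/d_i = 1/f − 1/d_o = 1/(38.00) − 1/(220) = 0.02632 − 0.004545 = 0.02177, so d_i = 45.9 cm.
The image is real, inverted and reduced, on the far side of the lens.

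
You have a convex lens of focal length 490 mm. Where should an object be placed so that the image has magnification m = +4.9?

m = −d_i/d_o ⇒ d_i = −m·d_o.
1/f = 1/d_o + 1/d_i = 1/d_o − 1/(m·d_o) = (1 − 1/m)/d_o, so d_o = f(1 − 1/m) = (490.0)(1 − 1/(+4.9)) = 390 mm.

390 mm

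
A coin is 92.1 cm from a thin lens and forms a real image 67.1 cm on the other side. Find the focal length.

f = 38.8 cm (converging)

Real image ⇒ d_i = +67.1 cm.
1/f = 1/d_o + 1/d_i = 1/(92.1) + 1/(67.1) = 0.02576, so f = 38.8 cm.
Since f is positive, the thin lens is converging.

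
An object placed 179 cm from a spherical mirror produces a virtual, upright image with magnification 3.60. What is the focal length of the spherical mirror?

m = −d_i/d_o ⇒ d_i = −m·d_o = −(+3.60)·(179) = -644.4 cm.
1/f = 1/d_o + 1/d_i = 1/(179) + 1/(-644.4) = 0.004035, so f = 248 cm.
Since f is positive, the spherical mirror is concave.

f = 248 cm (concave)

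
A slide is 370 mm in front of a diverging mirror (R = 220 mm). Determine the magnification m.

m = +0.229

f = R/2 = 220/2 = 110.0 mm; for a diverging mirror, f = -110.0 mm.
1/d_i = 1/f − 1/d_o = 1/(-110.0) − 1/(370) = -0.01179, so d_i = -84.79 mm.
m = −d_i/d_o = −(-84.79)/(370) = +0.229.
The image is virtual, upright and reduced, behind the mirror.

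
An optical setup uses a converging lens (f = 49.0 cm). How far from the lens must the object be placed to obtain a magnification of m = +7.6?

42.6 cm

m = −d_i/d_o ⇒ d_i = −m·d_o.
1/f = 1/d_o + 1/d_i = 1/d_o − 1/(m·d_o) = (1 − 1/m)/d_o, so d_o = f(1 − 1/m) = (49.00)(1 − 1/(+7.6)) = 42.6 cm.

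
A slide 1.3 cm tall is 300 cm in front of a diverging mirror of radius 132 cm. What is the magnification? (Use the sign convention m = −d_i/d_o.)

m = +0.180

f = R/2 = 132/2 = 66.00 cm; for a diverging mirror, f = -66.00 cm.
1/d_i = 1/f − 1/d_o = 1/(-66.00) − 1/(300) = -0.01848, so d_i = -54.10 cm.
m = −d_i/d_o = −(-54.10)/(300) = +0.180.
The image is virtual, upright and reduced, behind the mirror.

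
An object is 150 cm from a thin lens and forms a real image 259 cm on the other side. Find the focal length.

Real image ⇒ d_i = +259 cm.
1/f = 1/d_o + 1/d_i = 1/(150) + 1/(259) = 0.01053, so f = 95.0 cm.
Since f is positive, the thin lens is converging.

f = 95.0 cm (converging)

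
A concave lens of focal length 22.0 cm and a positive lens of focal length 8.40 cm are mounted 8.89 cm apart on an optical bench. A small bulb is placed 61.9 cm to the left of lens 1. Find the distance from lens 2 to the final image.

12.6 cm

Lens 1 is diverging, so f₁ = −22.0 cm.
Lens 1: 1/d_i1 = 1/f₁ − 1/d_o1 = 1/(-22.0) − 1/(61.9) = -0.06161, so d_i1 = -16.23 cm.
The intermediate image is 16.23 cm to the left of lens 1 (virtual), which is 8.89 − (-16.23) = 25.12 cm to the left of lens 2, so d_o2 = +25.12 cm.
Lens 2: 1/d_i2 = 1/f₂ − 1/d_o2 = 1/(8.40) − 1/(25.12) = 0.07924, so d_i2 = 12.6 cm.
The final image is real, 12.6 cm to the right of lens 2 (overall magnification ≈ -0.13).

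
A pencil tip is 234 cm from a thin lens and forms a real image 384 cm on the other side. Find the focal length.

f = 145 cm (converging)

Real image ⇒ d_i = +384 cm.
1/f = 1/d_o + 1/d_i = 1/(234) + 1/(384) = 0.006878, so f = 145 cm.
Since f is positive, the thin lens is converging.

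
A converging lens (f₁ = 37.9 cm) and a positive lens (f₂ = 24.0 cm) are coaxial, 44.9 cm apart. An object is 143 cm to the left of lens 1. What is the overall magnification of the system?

Lens 1: 1/d_i1 = 1/(37.9) − 1/(143) = 0.01939, so d_i1 = 51.57 cm; m₁ = −d_i1/d_o1 = -0.3606.
d_o2 = 44.9 − (51.57) = -6.670 cm (virtual object).
Lens 2: 1/d_i2 = 1/(24.0) − 1/(-6.670) = 0.1916, so d_i2 = 5.219 cm; m₂ = −d_i2/d_o2 = +0.7825.
m = m₁·m₂ = (-0.3606)(+0.7825) = -0.282.

m = -0.282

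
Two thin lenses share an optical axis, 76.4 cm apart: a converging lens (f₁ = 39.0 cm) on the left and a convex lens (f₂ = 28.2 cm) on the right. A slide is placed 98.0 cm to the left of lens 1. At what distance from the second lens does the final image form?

19.8 cm

Lens 1: 1/d_i1 = 1/f₁ − 1/d_o1 = 1/(39.0) − 1/(98.0) = 0.01544, so d_i1 = 64.78 cm.
The intermediate image is 64.78 cm to the right of lens 1, which is 76.4 − (64.78) = 11.62 cm to the left of lens 2, so d_o2 = +11.62 cm.
Lens 2: 1/d_i2 = 1/f₂ − 1/d_o2 = 1/(28.2) − 1/(11.62) = -0.05060, so d_i2 = -19.8 cm.
The final image is virtual, 19.8 cm to the left of lens 2 (overall magnification ≈ -1.1).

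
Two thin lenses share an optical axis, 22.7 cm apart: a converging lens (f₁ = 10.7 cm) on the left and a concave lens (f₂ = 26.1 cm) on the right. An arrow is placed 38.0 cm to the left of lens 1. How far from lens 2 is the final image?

6.01 cm

Lens 1: 1/d_i1 = 1/f₁ − 1/d_o1 = 1/(10.7) − 1/(38.0) = 0.06714, so d_i1 = 14.89 cm.
The intermediate image is 14.89 cm to the right of lens 1, which is 22.7 − (14.89) = 7.810 cm to the left of lens 2, so d_o2 = +7.810 cm.
Lens 2 is diverging, so f₂ = −26.1 cm.
Lens 2: 1/d_i2 = 1/f₂ − 1/d_o2 = 1/(-26.1) − 1/(7.810) = -0.1664, so d_i2 = -6.01 cm.
The final image is virtual, 6.01 cm to the left of lens 2 (overall magnification ≈ -0.30).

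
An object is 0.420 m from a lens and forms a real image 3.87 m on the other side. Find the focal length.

Real image ⇒ d_i = +3.87 m.
1/f = 1/d_o + 1/d_i = 1/(0.420) + 1/(3.87) = 2.639, so f = 0.379 m.
Since f is positive, the lens is converging.

f = 0.379 m (converging)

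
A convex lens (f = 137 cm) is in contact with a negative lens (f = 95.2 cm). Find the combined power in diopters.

P₁ = 1/f₁ = 1/(1.37 m) = +0.7299 D; P₂ = 1/f₂ = 1/(-0.952 m) = -1.050 D.
For thin lenses in contact, P = P₁ + P₂ = (+0.7299) + (-1.050) = -0.320 D.

P = -0.320 D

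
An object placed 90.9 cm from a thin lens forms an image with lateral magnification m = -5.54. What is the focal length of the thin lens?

f = 77.0 cm (converging)

m = −d_i/d_o ⇒ d_i = −m·d_o = −(-5.54)·(90.9) = 503.6 cm.
1/f = 1/d_o + 1/d_i = 1/(90.9) + 1/(503.6) = 0.01299, so f = 77.0 cm.
Since f is positive, the thin lens is converging.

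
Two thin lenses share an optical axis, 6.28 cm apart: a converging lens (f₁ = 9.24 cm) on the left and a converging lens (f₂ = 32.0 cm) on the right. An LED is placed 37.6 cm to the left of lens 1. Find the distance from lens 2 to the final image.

Lens 1: 1/d_i1 = 1/f₁ − 1/d_o1 = 1/(9.24) − 1/(37.6) = 0.08163, so d_i1 = 12.25 cm.
The intermediate image is 12.25 cm to the right of lens 1, which lies 5.970 cm to the right of lens 2 — a virtual object — so d_o2 = −5.970 cm.
Lens 2: 1/d_i2 = 1/f₂ − 1/d_o2 = 1/(32.0) − 1/(-5.970) = 0.1988, so d_i2 = 5.03 cm.
The final image is real, 5.03 cm to the right of lens 2 (overall magnification ≈ -0.27).

5.03 cm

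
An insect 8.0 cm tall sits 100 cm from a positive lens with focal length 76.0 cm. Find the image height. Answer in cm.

25.3 cm

1/d_i = 1/f − 1/d_o = 1/(76.00) − 1/(100) = 0.003158, so d_i = 316.7 cm.
m = −d_i/d_o = -3.167.
|h_i| = |m|·h_o = 3.167 × 8.0 = 25.3 cm. The image is real, inverted and enlarged, on the far side of the lens.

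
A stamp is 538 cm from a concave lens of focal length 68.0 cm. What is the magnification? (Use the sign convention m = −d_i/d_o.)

For a concave lens, f = -68.0 cm.
1/d_i = 1/f − 1/d_o = 1/(-68.00) − 1/(538) = -0.01656, so d_i = -60.37 cm.
m = −d_i/d_o = −(-60.37)/(538) = +0.112.
The image is virtual, upright and reduced, on the same side as the object.

m = +0.112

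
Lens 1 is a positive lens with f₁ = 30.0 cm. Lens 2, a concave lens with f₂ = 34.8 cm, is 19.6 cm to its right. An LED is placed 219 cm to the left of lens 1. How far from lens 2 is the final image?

Lens 1: 1/d_i1 = 1/f₁ − 1/d_o1 = 1/(30.0) − 1/(219) = 0.02877, so d_i1 = 34.76 cm.
The intermediate image is 34.76 cm to the right of lens 1, which lies 15.16 cm to the right of lens 2 — a virtual object — so d_o2 = −15.16 cm.
Lens 2 is diverging, so f₂ = −34.8 cm.
Lens 2: 1/d_i2 = 1/f₂ − 1/d_o2 = 1/(-34.8) − 1/(-15.16) = 0.03723, so d_i2 = 26.9 cm.
The final image is real, 26.9 cm to the right of lens 2 (overall magnification ≈ -0.28).

26.9 cm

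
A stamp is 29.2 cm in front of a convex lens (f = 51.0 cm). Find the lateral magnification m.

1/d_i = 1/f − 1/d_o = 1/(51.00) − 1/(29.2) = -0.01464, so d_i = -68.31 cm.
m = −d_i/d_o = −(-68.31)/(29.2) = +2.34.
The image is virtual, upright and enlarged, on the same side as the object.

m = +2.34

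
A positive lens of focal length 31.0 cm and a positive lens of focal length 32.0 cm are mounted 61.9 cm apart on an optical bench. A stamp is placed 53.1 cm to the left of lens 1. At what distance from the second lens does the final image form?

9.03 cm

Lens 1: 1/d_i1 = 1/f₁ − 1/d_o1 = 1/(31.0) − 1/(53.1) = 0.01343, so d_i1 = 74.48 cm.
The intermediate image is 74.48 cm to the right of lens 1, which lies 12.58 cm to the right of lens 2 — a virtual object — so d_o2 = −12.58 cm.
Lens 2: 1/d_i2 = 1/f₂ − 1/d_o2 = 1/(32.0) − 1/(-12.58) = 0.1107, so d_i2 = 9.03 cm.
The final image is real, 9.03 cm to the right of lens 2 (overall magnification ≈ -1.0).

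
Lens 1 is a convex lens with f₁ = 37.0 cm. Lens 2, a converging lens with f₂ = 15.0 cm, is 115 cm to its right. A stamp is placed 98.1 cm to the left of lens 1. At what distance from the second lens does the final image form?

20.5 cm

Lens 1: 1/d_i1 = 1/f₁ − 1/d_o1 = 1/(37.0) − 1/(98.1) = 0.01683, so d_i1 = 59.41 cm.
The intermediate image is 59.41 cm to the right of lens 1, which is 115 − (59.41) = 55.59 cm to the left of lens 2, so d_o2 = +55.59 cm.
Lens 2: 1/d_i2 = 1/f₂ − 1/d_o2 = 1/(15.0) − 1/(55.59) = 0.04868, so d_i2 = 20.5 cm.
The final image is real, 20.5 cm to the right of lens 2 (overall magnification ≈ 0.22).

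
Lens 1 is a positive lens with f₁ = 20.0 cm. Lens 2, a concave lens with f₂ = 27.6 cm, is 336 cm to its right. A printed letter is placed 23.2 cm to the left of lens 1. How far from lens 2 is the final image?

Lens 1: 1/d_i1 = 1/f₁ − 1/d_o1 = 1/(20.0) − 1/(23.2) = 0.006897, so d_i1 = 145.0 cm.
The intermediate image is 145.0 cm to the right of lens 1, which is 336 − (145.0) = 191.0 cm to the left of lens 2, so d_o2 = +191.0 cm.
Lens 2 is diverging, so f₂ = −27.6 cm.
Lens 2: 1/d_i2 = 1/f₂ − 1/d_o2 = 1/(-27.6) − 1/(191.0) = -0.04147, so d_i2 = -24.1 cm.
The final image is virtual, 24.1 cm to the left of lens 2 (overall magnification ≈ -0.79).

24.1 cm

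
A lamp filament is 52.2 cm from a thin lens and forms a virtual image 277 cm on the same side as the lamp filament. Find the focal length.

Virtual image ⇒ d_i = −277 cm.
1/f = 1/d_o + 1/d_i = 1/(52.2) + 1/(-277) = 0.01555, so f = 64.3 cm.
Since f is positive, the thin lens is converging.

f = 64.3 cm (converging)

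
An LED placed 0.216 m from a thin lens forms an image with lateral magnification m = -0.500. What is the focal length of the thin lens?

f = 0.0720 m (converging)

m = −d_i/d_o ⇒ d_i = −m·d_o = −(-0.500)·(0.216) = 0.1080 m.
1/f = 1/d_o + 1/d_i = 1/(0.216) + 1/(0.1080) = 13.89, so f = 0.0720 m.
Since f is positive, the thin lens is converging.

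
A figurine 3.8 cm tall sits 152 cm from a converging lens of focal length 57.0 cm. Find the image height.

1/d_i = 1/f − 1/d_o = 1/(57.00) − 1/(152) = 0.01096, so d_i = 91.20 cm.
m = −d_i/d_o = -0.6000.
|h_i| = |m|·h_o = 0.6000 × 3.8 = 2.28 cm. The image is real, inverted and reduced, on the far side of the lens.

2.28 cm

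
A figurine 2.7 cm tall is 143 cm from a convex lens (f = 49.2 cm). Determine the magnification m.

1/d_i = 1/f − 1/d_o = 1/(49.20) − 1/(143) = 0.01333, so d_i = 75.01 cm.
m = −d_i/d_o = −(75.01)/(143) = -0.525.
The image is real, inverted and reduced, on the far side of the lens.

m = -0.525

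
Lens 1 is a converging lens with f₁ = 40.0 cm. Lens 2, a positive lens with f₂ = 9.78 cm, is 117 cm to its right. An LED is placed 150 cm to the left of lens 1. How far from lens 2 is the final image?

11.6 cm

Lens 1: 1/d_i1 = 1/f₁ − 1/d_o1 = 1/(40.0) − 1/(150) = 0.01833, so d_i1 = 54.55 cm.
The intermediate image is 54.55 cm to the right of lens 1, which is 117 − (54.55) = 62.45 cm to the left of lens 2, so d_o2 = +62.45 cm.
Lens 2: 1/d_i2 = 1/f₂ − 1/d_o2 = 1/(9.78) − 1/(62.45) = 0.08624, so d_i2 = 11.6 cm.
The final image is real, 11.6 cm to the right of lens 2 (overall magnification ≈ 0.068).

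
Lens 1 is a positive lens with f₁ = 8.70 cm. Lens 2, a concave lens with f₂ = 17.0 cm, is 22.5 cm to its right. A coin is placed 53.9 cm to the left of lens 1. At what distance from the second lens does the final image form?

Lens 1: 1/d_i1 = 1/f₁ − 1/d_o1 = 1/(8.70) − 1/(53.9) = 0.09639, so d_i1 = 10.37 cm.
The intermediate image is 10.37 cm to the right of lens 1, which is 22.5 − (10.37) = 12.13 cm to the left of lens 2, so d_o2 = +12.13 cm.
Lens 2 is diverging, so f₂ = −17.0 cm.
Lens 2: 1/d_i2 = 1/f₂ − 1/d_o2 = 1/(-17.0) − 1/(12.13) = -0.1413, so d_i2 = -7.08 cm.
The final image is virtual, 7.08 cm to the left of lens 2 (overall magnification ≈ -0.11).

7.08 cm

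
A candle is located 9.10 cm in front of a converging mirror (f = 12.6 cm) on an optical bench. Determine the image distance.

Mirror equation: 1/q = 1/f − 1/p = 1/(12.60) − 1/(9.10) = 0.07937 − 0.1099 = -0.03053, so q = -32.8 cm.
The image is virtual, upright and enlarged, behind the mirror.

32.8 cm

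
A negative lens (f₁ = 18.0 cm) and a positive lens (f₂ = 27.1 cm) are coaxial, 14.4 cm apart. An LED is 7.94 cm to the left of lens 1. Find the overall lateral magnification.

m = +2.62

f₁ = −18.0 cm (diverging).
Lens 1: 1/d_i1 = 1/(-18.0) − 1/(7.94) = -0.1815, so d_i1 = -5.510 cm; m₁ = −d_i1/d_o1 = +0.6940.
d_o2 = 14.4 − (-5.510) = 19.91 cm.
Lens 2: 1/d_i2 = 1/(27.1) − 1/(19.91) = -0.01333, so d_i2 = -75.04 cm; m₂ = −d_i2/d_o2 = +3.769.
m = m₁·m₂ = (+0.6940)(+3.769) = +2.62.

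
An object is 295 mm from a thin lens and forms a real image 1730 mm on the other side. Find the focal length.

f = 252 mm (converging)

Real image ⇒ d_i = +1730 mm.
1/f = 1/d_o + 1/d_i = 1/(295) + 1/(1730) = 0.003968, so f = 252 mm.
Since f is positive, the thin lens is converging.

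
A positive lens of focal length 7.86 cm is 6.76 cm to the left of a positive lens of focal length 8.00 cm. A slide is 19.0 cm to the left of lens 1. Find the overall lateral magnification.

Lens 1: 1/d_i1 = 1/(7.86) − 1/(19.0) = 0.07459, so d_i1 = 13.41 cm; m₁ = −d_i1/d_o1 = -0.7058.
d_o2 = 6.76 − (13.41) = -6.650 cm (virtual object).
Lens 2: 1/d_i2 = 1/(8.00) − 1/(-6.650) = 0.2754, so d_i2 = 3.631 cm; m₂ = −d_i2/d_o2 = +0.5461.
m = m₁·m₂ = (-0.7058)(+0.5461) = -0.385.

m = -0.385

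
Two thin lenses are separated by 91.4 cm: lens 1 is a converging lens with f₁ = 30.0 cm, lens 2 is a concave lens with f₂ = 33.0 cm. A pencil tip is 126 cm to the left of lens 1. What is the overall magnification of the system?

Lens 1: 1/d_i1 = 1/(30.0) − 1/(126) = 0.02540, so d_i1 = 39.38 cm; m₁ = −d_i1/d_o1 = -0.3125.
d_o2 = 91.4 − (39.38) = 52.02 cm.
f₂ = −33.0 cm (diverging).
Lens 2: 1/d_i2 = 1/(-33.0) − 1/(52.02) = -0.04953, so d_i2 = -20.19 cm; m₂ = −d_i2/d_o2 = +0.3881.
m = m₁·m₂ = (-0.3125)(+0.3881) = -0.121.

m = -0.121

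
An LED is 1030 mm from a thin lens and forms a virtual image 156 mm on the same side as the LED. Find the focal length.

Virtual image ⇒ d_i = −156 mm.
1/f = 1/d_o + 1/d_i = 1/(1030) + 1/(-156) = -0.005439, so f = -184 mm.
Since f is negative, the thin lens is diverging.

f = -184 mm (diverging)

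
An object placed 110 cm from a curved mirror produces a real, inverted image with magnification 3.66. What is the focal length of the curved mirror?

m = −d_i/d_o ⇒ d_i = −m·d_o = −(-3.66)·(110) = 402.6 cm.
1/f = 1/d_o + 1/d_i = 1/(110) + 1/(402.6) = 0.01157, so f = 86.4 cm.
Since f is positive, the curved mirror is concave.

f = 86.4 cm (concave)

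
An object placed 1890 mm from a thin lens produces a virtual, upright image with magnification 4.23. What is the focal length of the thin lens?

f = 2480 mm (converging)

m = −d_i/d_o ⇒ d_i = −m·d_o = −(+4.23)·(1890) = -7995 mm.
1/f = 1/d_o + 1/d_i = 1/(1890) + 1/(-7995) = 0.0004040, so f = 2480 mm.
Since f is positive, the thin lens is converging.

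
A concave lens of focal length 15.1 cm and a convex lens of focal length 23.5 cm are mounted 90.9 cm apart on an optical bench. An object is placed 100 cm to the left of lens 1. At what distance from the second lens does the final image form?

Lens 1 is diverging, so f₁ = −15.1 cm.
Lens 1: 1/d_i1 = 1/f₁ − 1/d_o1 = 1/(-15.1) − 1/(100) = -0.07623, so d_i1 = -13.12 cm.
The intermediate image is 13.12 cm to the left of lens 1 (virtual), which is 90.9 − (-13.12) = 104.0 cm to the left of lens 2, so d_o2 = +104.0 cm.
Lens 2: 1/d_i2 = 1/f₂ − 1/d_o2 = 1/(23.5) − 1/(104.0) = 0.03294, so d_i2 = 30.4 cm.
The final image is real, 30.4 cm to the right of lens 2 (overall magnification ≈ -0.038).

30.4 cm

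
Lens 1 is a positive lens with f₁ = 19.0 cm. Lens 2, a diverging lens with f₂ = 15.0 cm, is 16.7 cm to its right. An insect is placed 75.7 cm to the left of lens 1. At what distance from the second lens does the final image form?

Lens 1: 1/d_i1 = 1/f₁ − 1/d_o1 = 1/(19.0) − 1/(75.7) = 0.03942, so d_i1 = 25.37 cm.
The intermediate image is 25.37 cm to the right of lens 1, which lies 8.670 cm to the right of lens 2 — a virtual object — so d_o2 = −8.670 cm.
Lens 2 is diverging, so f₂ = −15.0 cm.
Lens 2: 1/d_i2 = 1/f₂ − 1/d_o2 = 1/(-15.0) − 1/(-8.670) = 0.04867, so d_i2 = 20.5 cm.
The final image is real, 20.5 cm to the right of lens 2 (overall magnification ≈ -0.79).

20.5 cm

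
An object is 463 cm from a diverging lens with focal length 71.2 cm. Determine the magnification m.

For a diverging lens, f = -71.2 cm.
1/d_i = 1/f − 1/d_o = 1/(-71.20) − 1/(463) = -0.01620, so d_i = -61.71 cm.
m = −d_i/d_o = −(-61.71)/(463) = +0.133.
The image is virtual, upright and reduced, on the same side as the object.

m = +0.133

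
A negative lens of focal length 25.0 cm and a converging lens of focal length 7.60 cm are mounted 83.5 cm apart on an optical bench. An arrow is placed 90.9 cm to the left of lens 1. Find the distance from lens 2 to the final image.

Lens 1 is diverging, so f₁ = −25.0 cm.
Lens 1: 1/d_i1 = 1/f₁ − 1/d_o1 = 1/(-25.0) − 1/(90.9) = -0.05100, so d_i1 = -19.61 cm.
The intermediate image is 19.61 cm to the left of lens 1 (virtual), which is 83.5 − (-19.61) = 103.1 cm to the left of lens 2, so d_o2 = +103.1 cm.
Lens 2: 1/d_i2 = 1/f₂ − 1/d_o2 = 1/(7.60) − 1/(103.1) = 0.1219, so d_i2 = 8.20 cm.
The final image is real, 8.20 cm to the right of lens 2 (overall magnification ≈ -0.017).

8.20 cm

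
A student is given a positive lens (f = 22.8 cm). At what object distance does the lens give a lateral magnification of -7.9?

25.7 cm

m = −d_i/d_o ⇒ d_i = −m·d_o.
1/f = 1/d_o + 1/d_i = 1/d_o − 1/(m·d_o) = (1 − 1/m)/d_o, so d_o = f(1 − 1/m) = (22.80)(1 − 1/(-7.9)) = 25.7 cm.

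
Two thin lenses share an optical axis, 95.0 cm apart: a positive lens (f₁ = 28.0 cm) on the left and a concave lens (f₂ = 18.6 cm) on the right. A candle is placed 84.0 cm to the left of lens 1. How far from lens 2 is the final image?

Lens 1: 1/d_i1 = 1/f₁ − 1/d_o1 = 1/(28.0) − 1/(84.0) = 0.02381, so d_i1 = 42.00 cm.
The intermediate image is 42.00 cm to the right of lens 1, which is 95.0 − (42.00) = 53.00 cm to the left of lens 2, so d_o2 = +53.00 cm.
Lens 2 is diverging, so f₂ = −18.6 cm.
Lens 2: 1/d_i2 = 1/f₂ − 1/d_o2 = 1/(-18.6) − 1/(53.00) = -0.07263, so d_i2 = -13.8 cm.
The final image is virtual, 13.8 cm to the left of lens 2 (overall magnification ≈ -0.13).

13.8 cm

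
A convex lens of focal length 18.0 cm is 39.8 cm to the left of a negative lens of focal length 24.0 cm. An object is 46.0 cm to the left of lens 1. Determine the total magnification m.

m = -0.451

Lens 1: 1/d_i1 = 1/(18.0) − 1/(46.0) = 0.03382, so d_i1 = 29.57 cm; m₁ = −d_i1/d_o1 = -0.6428.
d_o2 = 39.8 − (29.57) = 10.23 cm.
f₂ = −24.0 cm (diverging).
Lens 2: 1/d_i2 = 1/(-24.0) − 1/(10.23) = -0.1394, so d_i2 = -7.173 cm; m₂ = −d_i2/d_o2 = +0.7011.
m = m₁·m₂ = (-0.6428)(+0.7011) = -0.451.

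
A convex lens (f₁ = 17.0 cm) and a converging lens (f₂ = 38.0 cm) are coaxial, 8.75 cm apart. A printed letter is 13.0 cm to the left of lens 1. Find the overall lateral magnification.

m = -6.21

Lens 1: 1/d_i1 = 1/(17.0) − 1/(13.0) = -0.01810, so d_i1 = -55.25 cm; m₁ = −d_i1/d_o1 = +4.250.
d_o2 = 8.75 − (-55.25) = 64.00 cm.
Lens 2: 1/d_i2 = 1/(38.0) − 1/(64.00) = 0.01069, so d_i2 = 93.54 cm; m₂ = −d_i2/d_o2 = -1.462.
m = m₁·m₂ = (+4.250)(-1.462) = -6.21.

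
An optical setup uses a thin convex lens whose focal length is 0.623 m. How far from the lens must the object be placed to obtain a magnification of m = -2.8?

m = −d_i/d_o ⇒ d_i = −m·d_o.
1/f = 1/d_o + 1/d_i = 1/d_o − 1/(m·d_o) = (1 − 1/m)/d_o, so d_o = f(1 − 1/m) = (0.6230)(1 − 1/(-2.8)) = 0.846 m.

0.846 m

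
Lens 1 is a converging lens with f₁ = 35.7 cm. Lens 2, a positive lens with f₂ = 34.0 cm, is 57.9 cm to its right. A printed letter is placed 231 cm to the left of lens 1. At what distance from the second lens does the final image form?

29.1 cm

Lens 1: 1/d_i1 = 1/f₁ − 1/d_o1 = 1/(35.7) − 1/(231) = 0.02368, so d_i1 = 42.23 cm.
The intermediate image is 42.23 cm to the right of lens 1, which is 57.9 − (42.23) = 15.67 cm to the left of lens 2, so d_o2 = +15.67 cm.
Lens 2: 1/d_i2 = 1/f₂ − 1/d_o2 = 1/(34.0) − 1/(15.67) = -0.03440, so d_i2 = -29.1 cm.
The final image is virtual, 29.1 cm to the left of lens 2 (overall magnification ≈ -0.34).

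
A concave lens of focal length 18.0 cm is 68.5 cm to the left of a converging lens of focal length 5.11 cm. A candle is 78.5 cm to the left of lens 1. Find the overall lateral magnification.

m = -0.0122

f₁ = −18.0 cm (diverging).
Lens 1: 1/d_i1 = 1/(-18.0) − 1/(78.5) = -0.06829, so d_i1 = -14.64 cm; m₁ = −d_i1/d_o1 = +0.1865.
d_o2 = 68.5 − (-14.64) = 83.14 cm.
Lens 2: 1/d_i2 = 1/(5.11) − 1/(83.14) = 0.1837, so d_i2 = 5.445 cm; m₂ = −d_i2/d_o2 = -0.06549.
m = m₁·m₂ = (+0.1865)(-0.06549) = -0.0122.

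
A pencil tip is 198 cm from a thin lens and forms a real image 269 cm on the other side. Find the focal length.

Real image ⇒ d_i = +269 cm.
1/f = 1/d_o + 1/d_i = 1/(198) + 1/(269) = 0.008768, so f = 114 cm.
Since f is positive, the thin lens is converging.

f = 114 cm (converging)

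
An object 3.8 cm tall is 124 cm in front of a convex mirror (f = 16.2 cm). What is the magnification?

m = +0.116

For a convex mirror, f = -16.2 cm.
1/d_i = 1/f − 1/d_o = 1/(-16.20) − 1/(124) = -0.06979, so d_i = -14.33 cm.
m = −d_i/d_o = −(-14.33)/(124) = +0.116.
The image is virtual, upright and reduced, behind the mirror.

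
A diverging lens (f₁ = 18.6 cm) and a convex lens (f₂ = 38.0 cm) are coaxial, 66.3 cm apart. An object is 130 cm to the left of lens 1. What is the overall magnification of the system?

m = -0.107

f₁ = −18.6 cm (diverging).
Lens 1: 1/d_i1 = 1/(-18.6) − 1/(130) = -0.06146, so d_i1 = -16.27 cm; m₁ = −d_i1/d_o1 = +0.1252.
d_o2 = 66.3 − (-16.27) = 82.57 cm.
Lens 2: 1/d_i2 = 1/(38.0) − 1/(82.57) = 0.01420, so d_i2 = 70.40 cm; m₂ = −d_i2/d_o2 = -0.8526.
m = m₁·m₂ = (+0.1252)(-0.8526) = -0.107.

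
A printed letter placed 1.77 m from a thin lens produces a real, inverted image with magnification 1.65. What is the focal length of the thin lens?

m = −d_i/d_o ⇒ d_i = −m·d_o = −(-1.65)·(1.77) = 2.921 m.
1/f = 1/d_o + 1/d_i = 1/(1.77) + 1/(2.921) = 0.9073, so f = 1.10 m.
Since f is positive, the thin lens is converging.

f = 1.10 m (converging)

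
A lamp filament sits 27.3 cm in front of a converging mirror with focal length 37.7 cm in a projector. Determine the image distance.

Mirror equation: 1/q = 1/f − 1/p = 1/(37.70) − 1/(27.3) = 0.02653 − 0.03663 = -0.01010, so q = -99.0 cm.
The image is virtual, upright and enlarged, behind the mirror.

99.0 cm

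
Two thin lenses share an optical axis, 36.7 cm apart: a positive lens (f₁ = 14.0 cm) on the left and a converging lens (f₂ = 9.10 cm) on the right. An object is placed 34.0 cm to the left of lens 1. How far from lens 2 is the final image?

Lens 1: 1/d_i1 = 1/f₁ − 1/d_o1 = 1/(14.0) − 1/(34.0) = 0.04202, so d_i1 = 23.80 cm.
The intermediate image is 23.80 cm to the right of lens 1, which is 36.7 − (23.80) = 12.90 cm to the left of lens 2, so d_o2 = +12.90 cm.
Lens 2: 1/d_i2 = 1/f₂ − 1/d_o2 = 1/(9.10) − 1/(12.90) = 0.03237, so d_i2 = 30.9 cm.
The final image is real, 30.9 cm to the right of lens 2 (overall magnification ≈ 1.7).

30.9 cm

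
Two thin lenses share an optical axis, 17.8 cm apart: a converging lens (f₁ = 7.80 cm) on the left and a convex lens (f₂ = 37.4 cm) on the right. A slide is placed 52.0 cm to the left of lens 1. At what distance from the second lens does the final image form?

11.2 cm

Lens 1: 1/d_i1 = 1/f₁ − 1/d_o1 = 1/(7.80) − 1/(52.0) = 0.1090, so d_i1 = 9.176 cm.
The intermediate image is 9.176 cm to the right of lens 1, which is 17.8 − (9.176) = 8.624 cm to the left of lens 2, so d_o2 = +8.624 cm.
Lens 2: 1/d_i2 = 1/f₂ − 1/d_o2 = 1/(37.4) − 1/(8.624) = -0.08922, so d_i2 = -11.2 cm.
The final image is virtual, 11.2 cm to the left of lens 2 (overall magnification ≈ -0.23).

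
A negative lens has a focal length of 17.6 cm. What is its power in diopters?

For a negative lens, f = −17.6 cm.
f = -17.6 cm = -0.176 m.
P = 1/f = 1/(-0.176 m) = -5.68 D.

P = -5.68 D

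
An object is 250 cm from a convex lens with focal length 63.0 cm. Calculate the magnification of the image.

m = -0.337

1/d_i = 1/f − 1/d_o = 1/(63.00) − 1/(250) = 0.01187, so d_i = 84.22 cm.
m = −d_i/d_o = −(84.22)/(250) = -0.337.
The image is real, inverted and reduced, on the far side of the lens.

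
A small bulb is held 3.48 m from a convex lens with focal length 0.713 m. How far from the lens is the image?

0.897 m

Thin-lens equation: 1/d_i = 1/f − 1/d_o = 1/(0.7130) − 1/(3.48) = 1.403 − 0.2874 = 1.115, so d_i = 0.897 m.
The image is real, inverted and reduced, on the far side of the lens.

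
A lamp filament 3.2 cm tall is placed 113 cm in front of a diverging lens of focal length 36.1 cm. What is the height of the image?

For a diverging lens, f = -36.1 cm.
1/d_i = 1/f − 1/d_o = 1/(-36.10) − 1/(113) = -0.03655, so d_i = -27.36 cm.
m = −d_i/d_o = +0.2421.
|h_i| = |m|·h_o = 0.2421 × 3.2 = 0.775 cm. The image is virtual, upright and reduced, on the same side as the object.

0.775 cm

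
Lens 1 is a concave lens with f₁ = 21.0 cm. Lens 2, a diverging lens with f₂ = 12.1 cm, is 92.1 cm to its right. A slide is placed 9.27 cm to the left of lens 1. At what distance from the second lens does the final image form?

10.8 cm

Lens 1 is diverging, so f₁ = −21.0 cm.
Lens 1: 1/d_i1 = 1/f₁ − 1/d_o1 = 1/(-21.0) − 1/(9.27) = -0.1555, so d_i1 = -6.431 cm.
The intermediate image is 6.431 cm to the left of lens 1 (virtual), which is 92.1 − (-6.431) = 98.53 cm to the left of lens 2, so d_o2 = +98.53 cm.
Lens 2 is diverging, so f₂ = −12.1 cm.
Lens 2: 1/d_i2 = 1/f₂ − 1/d_o2 = 1/(-12.1) − 1/(98.53) = -0.09279, so d_i2 = -10.8 cm.
The final image is virtual, 10.8 cm to the left of lens 2 (overall magnification ≈ 0.076).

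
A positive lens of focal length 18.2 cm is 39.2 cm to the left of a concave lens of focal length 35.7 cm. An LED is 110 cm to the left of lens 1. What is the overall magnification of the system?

m = -0.133

Lens 1: 1/d_i1 = 1/(18.2) − 1/(110) = 0.04585, so d_i1 = 21.81 cm; m₁ = −d_i1/d_o1 = -0.1983.
d_o2 = 39.2 − (21.81) = 17.39 cm.
f₂ = −35.7 cm (diverging).
Lens 2: 1/d_i2 = 1/(-35.7) − 1/(17.39) = -0.08552, so d_i2 = -11.69 cm; m₂ = −d_i2/d_o2 = +0.6724.
m = m₁·m₂ = (-0.1983)(+0.6724) = -0.133.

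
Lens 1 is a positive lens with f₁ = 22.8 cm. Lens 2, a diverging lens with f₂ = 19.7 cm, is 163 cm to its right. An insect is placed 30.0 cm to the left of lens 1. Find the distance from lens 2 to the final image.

15.3 cm

Lens 1: 1/d_i1 = 1/f₁ − 1/d_o1 = 1/(22.8) − 1/(30.0) = 0.01053, so d_i1 = 95.00 cm.
The intermediate image is 95.00 cm to the right of lens 1, which is 163 − (95.00) = 68.00 cm to the left of lens 2, so d_o2 = +68.00 cm.
Lens 2 is diverging, so f₂ = −19.7 cm.
Lens 2: 1/d_i2 = 1/f₂ − 1/d_o2 = 1/(-19.7) − 1/(68.00) = -0.06547, so d_i2 = -15.3 cm.
The final image is virtual, 15.3 cm to the left of lens 2 (overall magnification ≈ -0.71).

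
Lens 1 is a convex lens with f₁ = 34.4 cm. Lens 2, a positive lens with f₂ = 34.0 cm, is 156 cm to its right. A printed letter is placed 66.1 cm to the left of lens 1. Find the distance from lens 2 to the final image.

Lens 1: 1/d_i1 = 1/f₁ − 1/d_o1 = 1/(34.4) − 1/(66.1) = 0.01394, so d_i1 = 71.73 cm.
The intermediate image is 71.73 cm to the right of lens 1, which is 156 − (71.73) = 84.27 cm to the left of lens 2, so d_o2 = +84.27 cm.
Lens 2: 1/d_i2 = 1/f₂ − 1/d_o2 = 1/(34.0) − 1/(84.27) = 0.01755, so d_i2 = 57.0 cm.
The final image is real, 57.0 cm to the right of lens 2 (overall magnification ≈ 0.73).

57.0 cm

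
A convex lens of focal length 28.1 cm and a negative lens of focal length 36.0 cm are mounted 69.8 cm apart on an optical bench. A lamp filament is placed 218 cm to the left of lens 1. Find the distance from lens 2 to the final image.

18.4 cm

Lens 1: 1/d_i1 = 1/f₁ − 1/d_o1 = 1/(28.1) − 1/(218) = 0.03100, so d_i1 = 32.26 cm.
The intermediate image is 32.26 cm to the right of lens 1, which is 69.8 − (32.26) = 37.54 cm to the left of lens 2, so d_o2 = +37.54 cm.
Lens 2 is diverging, so f₂ = −36.0 cm.
Lens 2: 1/d_i2 = 1/f₂ − 1/d_o2 = 1/(-36.0) − 1/(37.54) = -0.05442, so d_i2 = -18.4 cm.
The final image is virtual, 18.4 cm to the left of lens 2 (overall magnification ≈ -0.072).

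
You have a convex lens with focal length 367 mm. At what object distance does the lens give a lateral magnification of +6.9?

314 mm

m = −d_i/d_o ⇒ d_i = −m·d_o.
1/f = 1/d_o + 1/d_i = 1/d_o − 1/(m·d_o) = (1 − 1/m)/d_o, so d_o = f(1 − 1/m) = (367.0)(1 − 1/(+6.9)) = 314 mm.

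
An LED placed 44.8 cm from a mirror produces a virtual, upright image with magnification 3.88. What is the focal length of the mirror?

m = −d_i/d_o ⇒ d_i = −m·d_o = −(+3.88)·(44.8) = -173.8 cm.
1/f = 1/d_o + 1/d_i = 1/(44.8) + 1/(-173.8) = 0.01657, so f = 60.4 cm.
Since f is positive, the mirror is concave.

f = 60.4 cm (concave)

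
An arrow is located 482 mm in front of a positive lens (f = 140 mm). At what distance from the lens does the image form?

Lens equation: 1/d_i = 1/f − 1/d_o = 1/(140.0) − 1/(482) = 0.007143 − 0.002075 = 0.005068, so d_i = 197 mm.
The image is real, inverted and reduced, on the far side of the lens.

197 mm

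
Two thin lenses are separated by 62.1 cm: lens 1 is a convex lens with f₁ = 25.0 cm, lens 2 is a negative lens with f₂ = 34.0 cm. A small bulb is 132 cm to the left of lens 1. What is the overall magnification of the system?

m = -0.122

Lens 1: 1/d_i1 = 1/(25.0) − 1/(132) = 0.03242, so d_i1 = 30.84 cm; m₁ = −d_i1/d_o1 = -0.2336.
d_o2 = 62.1 − (30.84) = 31.26 cm.
f₂ = −34.0 cm (diverging).
Lens 2: 1/d_i2 = 1/(-34.0) − 1/(31.26) = -0.06140, so d_i2 = -16.29 cm; m₂ = −d_i2/d_o2 = +0.5210.
m = m₁·m₂ = (-0.2336)(+0.5210) = -0.122.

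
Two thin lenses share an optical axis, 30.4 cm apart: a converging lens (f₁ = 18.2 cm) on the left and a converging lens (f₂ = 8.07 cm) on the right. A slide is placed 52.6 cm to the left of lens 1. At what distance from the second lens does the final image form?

3.77 cm

Lens 1: 1/d_i1 = 1/f₁ − 1/d_o1 = 1/(18.2) − 1/(52.6) = 0.03593, so d_i1 = 27.83 cm.
The intermediate image is 27.83 cm to the right of lens 1, which is 30.4 − (27.83) = 2.570 cm to the left of lens 2, so d_o2 = +2.570 cm.
Lens 2: 1/d_i2 = 1/f₂ − 1/d_o2 = 1/(8.07) − 1/(2.570) = -0.2652, so d_i2 = -3.77 cm.
The final image is virtual, 3.77 cm to the left of lens 2 (overall magnification ≈ -0.78).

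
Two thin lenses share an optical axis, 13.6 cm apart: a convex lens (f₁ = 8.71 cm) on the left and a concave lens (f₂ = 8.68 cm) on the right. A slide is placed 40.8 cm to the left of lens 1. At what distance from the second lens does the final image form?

1.96 cm

Lens 1: 1/d_i1 = 1/f₁ − 1/d_o1 = 1/(8.71) − 1/(40.8) = 0.09030, so d_i1 = 11.07 cm.
The intermediate image is 11.07 cm to the right of lens 1, which is 13.6 − (11.07) = 2.530 cm to the left of lens 2, so d_o2 = +2.530 cm.
Lens 2 is diverging, so f₂ = −8.68 cm.
Lens 2: 1/d_i2 = 1/f₂ − 1/d_o2 = 1/(-8.68) − 1/(2.530) = -0.5105, so d_i2 = -1.96 cm.
The final image is virtual, 1.96 cm to the left of lens 2 (overall magnification ≈ -0.21).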